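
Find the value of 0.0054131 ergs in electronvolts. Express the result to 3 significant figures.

3.38 × 10^9 eV

1 erg = 6.24151 × 10^11 electronvolts.
Then 0.0054131 × 6.24151 × 10^11 ≈ 3.38 × 10^9 eV.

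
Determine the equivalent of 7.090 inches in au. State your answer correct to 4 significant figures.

1.204e-12 astronomical units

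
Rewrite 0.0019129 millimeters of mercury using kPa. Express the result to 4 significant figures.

1 mmHg = 0.133322 kPa.
0.0019129 × 0.133322 ≈ 0.0002550 kPa.

0.0002550 kilopascals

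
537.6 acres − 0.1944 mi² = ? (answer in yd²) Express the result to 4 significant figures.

537.6 acre = 2.60198 × 10^6 yd² and 0.1944 mi² = 602173 yd².
2.60198 × 10^6 − 602173 ≈ 2.000 × 10^6 yd².

2.000 × 10^6 yd²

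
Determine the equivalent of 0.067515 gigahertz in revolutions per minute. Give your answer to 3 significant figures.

1 GHz = 6.00000 × 10^10 rpm.
So 0.067515 × 6.00000 × 10^10 ≈ 4.05 × 10^9 rpm.

4.05 × 10^9 revolutions per minute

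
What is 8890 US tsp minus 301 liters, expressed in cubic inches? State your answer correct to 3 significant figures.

8890 US tsp = 2673.95 in³ and 301 L = 18368.1 in³.
2673.95 − 18368.1 ≈ -15700 in³.

-15700 cubic inches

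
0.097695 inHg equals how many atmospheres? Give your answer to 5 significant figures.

0.0032651 atmospheres

1 inHg = 0.0334211 atm.
So 0.097695 × 0.0334211 ≈ 0.0032651 atm.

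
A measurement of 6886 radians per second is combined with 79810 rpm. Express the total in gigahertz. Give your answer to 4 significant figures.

6886 rad/s = 1.09594e-6 GHz and 79810 rpm = 1.33017e-6 GHz.
1.09594e-6 + 1.33017e-6 ≈ 2.426e-6 GHz.

2.426e-6 GHz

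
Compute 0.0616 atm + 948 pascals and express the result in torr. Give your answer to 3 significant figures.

53.9 torr

0.0616 atm = 46.8160 torr and 948 Pa = 7.11058 torr.
46.8160 + 7.11058 ≈ 53.9 torr.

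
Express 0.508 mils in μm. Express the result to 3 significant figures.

12.9 μm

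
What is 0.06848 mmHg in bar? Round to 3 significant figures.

9.13 × 10^-5 bar

1 millimeter of mercury = 0.00133322 bar.
0.06848 × 0.00133322 ≈ 9.13 × 10^-5 bar.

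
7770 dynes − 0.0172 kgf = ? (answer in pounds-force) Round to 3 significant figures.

-0.0205 lbf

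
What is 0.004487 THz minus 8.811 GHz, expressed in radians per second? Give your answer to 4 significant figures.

-2.717e+10 radians per second

0.004487 THz = 2.81927e+10 rad/s and 8.811 GHz = 5.53611e+10 rad/s.
2.81927e+10 − 5.53611e+10 ≈ -2.717e+10 rad/s.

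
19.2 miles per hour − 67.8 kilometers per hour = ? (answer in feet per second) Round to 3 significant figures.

19.2 mph = 28.1600 ft/s and 67.8 km/h = 61.7892 ft/s.
28.1600 − 61.7892 ≈ -33.6 ft/s.

-33.6 feet per second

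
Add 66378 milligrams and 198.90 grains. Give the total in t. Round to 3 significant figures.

66378 mg = 6.63780 × 10^-5 t and 198.90 gr = 1.28885 × 10^-5 t.
6.63780 × 10^-5 + 1.28885 × 10^-5 ≈ 7.93 × 10^-5 t.

7.93 × 10^-5 metric tons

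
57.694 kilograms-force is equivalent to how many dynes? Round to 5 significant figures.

1 kgf = 980665 dyn.
Then 57.694 × 980665 ≈ 5.6578 × 10^7 dyn.

5.6578 × 10^7 dyn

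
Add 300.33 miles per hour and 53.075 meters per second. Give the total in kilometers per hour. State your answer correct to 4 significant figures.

300.33 mph = 483.334 km/h and 53.075 m/s = 191.070 km/h.
483.334 + 191.070 ≈ 674.4 km/h.

674.4 km/h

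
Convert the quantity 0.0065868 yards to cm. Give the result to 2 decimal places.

1 yard = 91.4400 cm.
Then 0.0065868 × 91.4400 ≈ 0.60 cm.

0.60 centimeters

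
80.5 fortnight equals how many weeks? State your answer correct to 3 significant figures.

1 fortnight = 2.00000 wk.
So 80.5 × 2.00000 ≈ 161 wk.

161 weeks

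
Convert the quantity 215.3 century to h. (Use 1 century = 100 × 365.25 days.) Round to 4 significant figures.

1.887e+8 h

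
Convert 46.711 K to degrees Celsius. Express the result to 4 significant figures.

K = °C + 273.15.
Applying the formula gives -226.4 °C.

-226.4 degrees Celsius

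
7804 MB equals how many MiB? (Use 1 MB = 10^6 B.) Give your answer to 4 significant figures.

7442 mebibytes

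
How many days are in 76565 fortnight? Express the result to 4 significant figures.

1 fortnight = 14.0000 d.
Thus 76565 × 14.0000 ≈ 1.072 × 10^6 d.

1.072 × 10^6 d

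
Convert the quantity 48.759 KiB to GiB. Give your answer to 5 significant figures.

4.6500 × 10^-5 gibibytes

1 KiB = 9.53674 × 10^-7 GiB.
Thus 48.759 × 9.53674 × 10^-7 ≈ 4.6500 × 10^-5 GiB.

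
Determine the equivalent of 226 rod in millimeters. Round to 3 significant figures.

1.14e+6 mm

1 rod = 5029.20 mm.
226 × 5029.20 ≈ 1.14e+6 mm.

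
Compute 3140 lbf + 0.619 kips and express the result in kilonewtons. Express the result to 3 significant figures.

3140 lbf = 13.9674 kN and 0.619 kip = 2.75345 kN.
13.9674 + 2.75345 ≈ 16.7 kN.

16.7 kilonewtons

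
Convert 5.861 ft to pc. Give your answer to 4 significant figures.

5.789e-17 pc

1 foot = 9.87790e-18 parsecs.
Thus 5.861 × 9.87790e-18 ≈ 5.789e-17 pc.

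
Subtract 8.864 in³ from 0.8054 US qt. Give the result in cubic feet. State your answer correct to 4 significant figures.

0.8054 US qt = 0.0269166 ft³ and 8.864 in³ = 0.00512963 ft³.
0.0269166 − 0.00512963 ≈ 0.02179 ft³.

0.02179 cubic feet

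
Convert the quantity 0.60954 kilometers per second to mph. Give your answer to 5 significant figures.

1 kilometer per second = 2236.94 mph.
So 0.60954 × 2236.94 ≈ 1363.5 mph.

1363.5 mph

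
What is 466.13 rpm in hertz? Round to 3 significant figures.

7.77 Hz

1 rpm = 0.0166667 Hz.
So 466.13 × 0.0166667 ≈ 7.77 Hz.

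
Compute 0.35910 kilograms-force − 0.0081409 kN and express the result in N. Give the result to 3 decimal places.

0.35910 kgf = 3.52157 N and 0.0081409 kN = 8.14090 N.
3.52157 − 8.14090 ≈ -4.619 N.

-4.619 N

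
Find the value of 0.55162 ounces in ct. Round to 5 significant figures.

78.191 carats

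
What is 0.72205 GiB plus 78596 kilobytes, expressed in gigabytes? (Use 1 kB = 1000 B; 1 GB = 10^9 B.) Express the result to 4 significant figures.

0.8539 GB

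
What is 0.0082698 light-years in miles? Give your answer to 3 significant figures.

1 light-year = 5.87863e+12 mi.
0.0082698 × 5.87863e+12 ≈ 4.86e+10 mi.

4.86e+10 miles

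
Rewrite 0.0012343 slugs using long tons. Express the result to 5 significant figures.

1.7729e-5 long ton

1 slug = 0.0143634 long tons.
0.0012343 × 0.0143634 ≈ 1.7729e-5 long ton.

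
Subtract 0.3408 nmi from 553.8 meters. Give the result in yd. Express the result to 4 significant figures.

553.8 m = 605.643 yd and 0.3408 nmi = 690.247 yd.
605.643 − 690.247 ≈ -84.60 yd.

-84.60 yd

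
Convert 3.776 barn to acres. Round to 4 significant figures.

1 barn = 2.47105 × 10^-32 acre.
Thus 3.776 × 2.47105 × 10^-32 ≈ 9.331 × 10^-32 acre.

9.331 × 10^-32 acres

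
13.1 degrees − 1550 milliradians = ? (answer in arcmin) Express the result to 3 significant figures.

-4540 arcminutes

13.1 ° = 786.000 arcmin and 1550 mrad = 5328.51 arcmin.
786.000 − 5328.51 ≈ -4540 arcmin.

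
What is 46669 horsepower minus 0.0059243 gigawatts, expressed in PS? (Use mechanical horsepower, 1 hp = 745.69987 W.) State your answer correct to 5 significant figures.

46669 hp = 47316.3 PS and 0.0059243 GW = 8054.81 PS.
47316.3 − 8054.81 ≈ 39261 PS.

39261 PS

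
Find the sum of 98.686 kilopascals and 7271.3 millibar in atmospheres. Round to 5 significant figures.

98.686 kPa = 0.973955 atm and 7271.3 mbar = 7.17622 atm.
0.973955 + 7.17622 ≈ 8.1502 atm.

8.1502 atm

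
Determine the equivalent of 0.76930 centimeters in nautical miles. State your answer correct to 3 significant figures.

1 centimeter = 5.39957e-6 nmi.
0.76930 × 5.39957e-6 ≈ 4.15e-6 nmi.

4.15e-6 nmi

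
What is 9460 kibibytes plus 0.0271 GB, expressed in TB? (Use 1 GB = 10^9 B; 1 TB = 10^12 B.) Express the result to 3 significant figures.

9460 KiB = 9.68704e-6 TB and 0.0271 GB = 2.71000e-5 TB.
9.68704e-6 + 2.71000e-5 ≈ 3.68e-5 TB.

3.68e-5 TB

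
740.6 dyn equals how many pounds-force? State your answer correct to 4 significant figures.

1 dyn = 2.24809 × 10^-6 lbf.
Then 740.6 × 2.24809 × 10^-6 ≈ 0.001665 lbf.

0.001665 pounds-force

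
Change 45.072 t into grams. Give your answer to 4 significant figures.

4.507 × 10^7 g

1 t = 1.00000 × 10^6 g.
So 45.072 × 1.00000 × 10^6 ≈ 4.507 × 10^7 g.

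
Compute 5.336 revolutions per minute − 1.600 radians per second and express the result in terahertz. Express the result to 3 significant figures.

-1.66e-13 THz

5.336 rpm = 8.89333e-14 THz and 1.600 rad/s = 2.54648e-13 THz.
8.89333e-14 − 2.54648e-13 ≈ -1.66e-13 THz.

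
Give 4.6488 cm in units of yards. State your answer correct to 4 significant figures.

0.05084 yd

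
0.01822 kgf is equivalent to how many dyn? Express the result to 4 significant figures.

17870 dyn

1 kgf = 980665 dyn.
Then 0.01822 × 980665 ≈ 17870 dyn.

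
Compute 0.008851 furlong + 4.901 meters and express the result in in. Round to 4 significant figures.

263.1 in

0.008851 furlong = 70.0999 in and 4.901 m = 192.953 in.
70.0999 + 192.953 ≈ 263.1 in.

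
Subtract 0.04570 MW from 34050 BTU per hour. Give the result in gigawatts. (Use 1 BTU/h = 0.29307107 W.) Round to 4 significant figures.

34050 BTU/h = 9.97907e-6 GW and 0.04570 MW = 4.57000e-5 GW.
9.97907e-6 − 4.57000e-5 ≈ -3.572e-5 GW.

-3.572e-5 gigawatts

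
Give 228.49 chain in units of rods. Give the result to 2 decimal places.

913.96 rod

1 chain = 4.00000 rods.
Thus 228.49 × 4.00000 ≈ 913.96 rod.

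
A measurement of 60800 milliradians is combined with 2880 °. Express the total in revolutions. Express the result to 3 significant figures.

17.7 revolutions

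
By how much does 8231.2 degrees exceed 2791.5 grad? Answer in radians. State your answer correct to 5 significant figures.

8231.2 ° = 143.662 rad and 2791.5 grad = 43.8488 rad.
143.662 − 43.8488 ≈ 99.813 rad.

99.813 rad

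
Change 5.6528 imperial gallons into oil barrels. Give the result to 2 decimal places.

0.16 bbl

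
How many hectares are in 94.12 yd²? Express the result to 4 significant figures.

1 yd² = 8.36127e-5 hectares.
So 94.12 × 8.36127e-5 ≈ 0.007870 ha.

0.007870 ha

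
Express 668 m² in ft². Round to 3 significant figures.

7190 square feet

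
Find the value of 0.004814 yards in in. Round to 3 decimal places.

1 yd = 36.0000 inches.
So 0.004814 × 36.0000 ≈ 0.173 in.

0.173 in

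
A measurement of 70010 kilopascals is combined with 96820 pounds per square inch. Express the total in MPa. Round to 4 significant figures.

70010 kPa = 70.0100 MPa and 96820 psi = 667.550 MPa.
70.0100 + 667.550 ≈ 737.6 MPa.

737.6 MPa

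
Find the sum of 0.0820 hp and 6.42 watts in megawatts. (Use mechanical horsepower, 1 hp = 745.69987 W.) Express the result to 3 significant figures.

6.76 × 10^-5 MW

0.0820 hp = 6.11474 × 10^-5 MW and 6.42 W = 6.42000 × 10^-6 MW.
6.11474 × 10^-5 + 6.42000 × 10^-6 ≈ 6.76 × 10^-5 MW.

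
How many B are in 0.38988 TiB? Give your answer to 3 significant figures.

4.29 × 10^11 B

1 TiB = 1.09951 × 10^12 bytes.
Then 0.38988 × 1.09951 × 10^12 ≈ 4.29 × 10^11 B.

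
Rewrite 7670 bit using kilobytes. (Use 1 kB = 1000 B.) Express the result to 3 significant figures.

1 bit = 0.000125000 kB.
Then 7670 × 0.000125000 ≈ 0.959 kB.

0.959 kB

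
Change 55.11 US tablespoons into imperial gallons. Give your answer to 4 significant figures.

1 US tbsp = 0.00325263 imp gal.
Thus 55.11 × 0.00325263 ≈ 0.1793 imp gal.

0.1793 imp gal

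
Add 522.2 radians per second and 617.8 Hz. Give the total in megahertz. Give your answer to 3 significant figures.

0.000701 MHz

522.2 rad/s = 8.31107e-5 MHz and 617.8 Hz = 0.000617800 MHz.
8.31107e-5 + 0.000617800 ≈ 0.000701 MHz.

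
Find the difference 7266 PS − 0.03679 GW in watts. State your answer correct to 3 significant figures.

-3.14e+7 W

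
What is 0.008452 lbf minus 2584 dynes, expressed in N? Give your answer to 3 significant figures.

0.0118 N

0.008452 lbf = 0.0375964 N and 2584 dyn = 0.0258400 N.
0.0375964 − 0.0258400 ≈ 0.0118 N.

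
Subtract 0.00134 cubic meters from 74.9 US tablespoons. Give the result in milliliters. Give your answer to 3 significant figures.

-232 mL

74.9 US tbsp = 1107.53 mL and 0.00134 m³ = 1340.00 mL.
1107.53 − 1340.00 ≈ -232 mL.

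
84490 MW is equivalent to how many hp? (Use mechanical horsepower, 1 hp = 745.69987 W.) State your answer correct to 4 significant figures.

1 MW = 1341.02 hp.
Then 84490 × 1341.02 ≈ 1.133 × 10^8 hp.

1.133 × 10^8 hp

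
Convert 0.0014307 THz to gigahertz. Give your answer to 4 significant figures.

1 terahertz = 1000.00 GHz.
So 0.0014307 × 1000.00 ≈ 1.431 GHz.

1.431 gigahertz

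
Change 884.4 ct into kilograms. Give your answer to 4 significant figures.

1 ct = 0.000200000 kilograms.
884.4 × 0.000200000 ≈ 0.1769 kg.

0.1769 kg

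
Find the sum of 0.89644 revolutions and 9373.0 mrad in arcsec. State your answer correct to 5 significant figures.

3.0951e+6 arcsec

0.89644 rev = 1.16179e+6 arcsec and 9373.0 mrad = 1.93332e+6 arcsec.
1.16179e+6 + 1.93332e+6 ≈ 3.0951e+6 arcsec.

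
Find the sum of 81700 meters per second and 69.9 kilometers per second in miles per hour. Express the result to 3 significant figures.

81700 m/s = 182758 mph and 69.9 km/s = 156362 mph.
182758 + 156362 ≈ 339000 mph.

339000 miles per hour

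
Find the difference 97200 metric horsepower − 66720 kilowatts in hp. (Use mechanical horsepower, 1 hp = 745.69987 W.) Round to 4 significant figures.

97200 PS = 95870.3 hp and 66720 kW = 89473.0 hp.
95870.3 − 89473.0 ≈ 6397 hp.

6397 hp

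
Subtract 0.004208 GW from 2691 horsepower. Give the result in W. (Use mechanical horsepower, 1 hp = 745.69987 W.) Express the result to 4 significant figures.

-2.201e+6 W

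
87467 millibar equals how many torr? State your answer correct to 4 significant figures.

65610 torr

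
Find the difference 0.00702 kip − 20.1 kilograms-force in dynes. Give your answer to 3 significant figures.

-1.66e+7 dynes

0.00702 kip = 3.12265e+6 dyn and 20.1 kgf = 1.97114e+7 dyn.
3.12265e+6 − 1.97114e+7 ≈ -1.66e+7 dyn.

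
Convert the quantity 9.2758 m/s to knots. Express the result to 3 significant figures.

18.0 knots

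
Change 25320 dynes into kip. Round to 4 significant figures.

1 dyne = 2.24809 × 10^-9 kip.
25320 × 2.24809 × 10^-9 ≈ 5.692 × 10^-5 kip.

5.692 × 10^-5 kip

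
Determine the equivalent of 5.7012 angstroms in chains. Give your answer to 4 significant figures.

1 angstrom = 4.97097e-12 chain.
So 5.7012 × 4.97097e-12 ≈ 2.834e-11 chain.

2.834e-11 chains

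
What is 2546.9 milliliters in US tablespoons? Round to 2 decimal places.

172.24 US tbsp

1 milliliter = 0.0676280 US tablespoons.
2546.9 × 0.0676280 ≈ 172.24 US tbsp.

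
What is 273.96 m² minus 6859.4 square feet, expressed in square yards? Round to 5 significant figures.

273.96 m² = 327.653 yd² and 6859.4 ft² = 762.156 yd².
327.653 − 762.156 ≈ -434.50 yd².

-434.50 yd²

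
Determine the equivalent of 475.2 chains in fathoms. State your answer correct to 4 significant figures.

1 chain = 11.0000 fathom.
So 475.2 × 11.0000 ≈ 5227 fathom.

5227 fathom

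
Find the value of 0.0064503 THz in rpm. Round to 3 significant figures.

1 THz = 6.00000 × 10^13 revolutions per minute.
So 0.0064503 × 6.00000 × 10^13 ≈ 3.87 × 10^11 rpm.

3.87 × 10^11 revolutions per minute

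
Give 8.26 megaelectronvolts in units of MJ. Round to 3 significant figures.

1 megaelectronvolt = 1.60218 × 10^-19 MJ.
8.26 × 1.60218 × 10^-19 ≈ 1.32 × 10^-18 MJ.

1.32 × 10^-18 MJ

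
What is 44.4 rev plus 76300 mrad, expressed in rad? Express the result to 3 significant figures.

44.4 rev = 278.973 rad and 76300 mrad = 76.3000 rad.
278.973 + 76.3000 ≈ 355 rad.

355 rad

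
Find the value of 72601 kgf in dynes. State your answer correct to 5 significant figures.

1 kilogram-force = 980665 dynes.
So 72601 × 980665 ≈ 7.1197e+10 dyn.

7.1197e+10 dyn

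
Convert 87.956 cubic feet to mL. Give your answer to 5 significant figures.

2.4906 × 10^6 mL

1 ft³ = 28316.8 mL.
Then 87.956 × 28316.8 ≈ 2.4906 × 10^6 mL.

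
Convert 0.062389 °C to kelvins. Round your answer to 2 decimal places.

K = °C + 273.15.
Applying the formula gives 273.21 K.

273.21 K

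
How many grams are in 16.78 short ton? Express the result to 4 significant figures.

1.522e+7 g

1 short ton = 907185 g.
Then 16.78 × 907185 ≈ 1.522e+7 g.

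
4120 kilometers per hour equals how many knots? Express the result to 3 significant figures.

2220 knots

1 km/h = 0.539957 kn.
4120 × 0.539957 ≈ 2220 kn.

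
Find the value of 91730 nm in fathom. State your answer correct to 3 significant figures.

1 nanometer = 5.46807 × 10^-10 fathoms.
91730 × 5.46807 × 10^-10 ≈ 5.02 × 10^-5 fathom.

5.02 × 10^-5 fathom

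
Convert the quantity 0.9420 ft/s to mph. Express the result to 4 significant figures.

0.6423 mph

1 foot per second = 0.681818 mph.
So 0.9420 × 0.681818 ≈ 0.6423 mph.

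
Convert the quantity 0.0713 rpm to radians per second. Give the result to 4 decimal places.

0.0075 rad/s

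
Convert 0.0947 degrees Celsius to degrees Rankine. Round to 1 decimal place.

491.8 °R

°R = (°C + 273.15) × 9/5.
Applying the formula gives 491.8 °R.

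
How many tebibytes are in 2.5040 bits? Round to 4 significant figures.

1 bit = 1.13687 × 10^-13 TiB.
Thus 2.5040 × 1.13687 × 10^-13 ≈ 2.847 × 10^-13 TiB.

2.847 × 10^-13 TiB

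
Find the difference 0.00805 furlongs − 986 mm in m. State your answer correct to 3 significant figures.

0.633 meters

0.00805 furlong = 1.61940 m and 986 mm = 0.986000 m.
1.61940 − 0.986000 ≈ 0.633 m.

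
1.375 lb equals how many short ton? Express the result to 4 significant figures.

0.0006875 short ton

1 lb = 0.000500000 short tons.
Then 1.375 × 0.000500000 ≈ 0.0006875 short ton.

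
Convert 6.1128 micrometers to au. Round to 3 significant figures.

1 micrometer = 6.68459 × 10^-18 astronomical units.
Then 6.1128 × 6.68459 × 10^-18 ≈ 4.09 × 10^-17 au.

4.09 × 10^-17 au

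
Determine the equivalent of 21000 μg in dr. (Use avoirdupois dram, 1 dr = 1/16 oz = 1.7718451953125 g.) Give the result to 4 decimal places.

1 μg = 5.64383 × 10^-7 drams.
Then 21000 × 5.64383 × 10^-7 ≈ 0.0119 dr.

0.0119 dr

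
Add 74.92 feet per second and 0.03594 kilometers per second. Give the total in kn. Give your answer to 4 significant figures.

74.92 ft/s = 44.3889 kn and 0.03594 km/s = 69.8618 kn.
44.3889 + 69.8618 ≈ 114.3 kn.

114.3 knots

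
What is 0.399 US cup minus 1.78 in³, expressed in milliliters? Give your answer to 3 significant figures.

0.399 US cup = 94.3987 mL and 1.78 in³ = 29.1690 mL.
94.3987 − 29.1690 ≈ 65.2 mL.

65.2 mL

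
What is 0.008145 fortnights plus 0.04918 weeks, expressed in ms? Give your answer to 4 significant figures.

3.960 × 10^7 milliseconds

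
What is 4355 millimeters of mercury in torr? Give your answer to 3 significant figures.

4360 torr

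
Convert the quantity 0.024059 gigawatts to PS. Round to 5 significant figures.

32711 PS

1 gigawatt = 1.35962 × 10^6 PS.
0.024059 × 1.35962 × 10^6 ≈ 32711 PS.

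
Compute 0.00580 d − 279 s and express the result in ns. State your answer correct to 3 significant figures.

2.22 × 10^11 ns

0.00580 d = 5.01120 × 10^11 ns and 279 s = 2.79000 × 10^11 ns.
5.01120 × 10^11 − 2.79000 × 10^11 ≈ 2.22 × 10^11 ns.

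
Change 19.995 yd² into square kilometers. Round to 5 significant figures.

1.6718 × 10^-5 km²

1 square yard = 8.36127 × 10^-7 km².
Thus 19.995 × 8.36127 × 10^-7 ≈ 1.6718 × 10^-5 km².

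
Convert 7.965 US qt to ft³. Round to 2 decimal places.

0.27 cubic feet

1 US quart = 0.0334201 cubic feet.
Thus 7.965 × 0.0334201 ≈ 0.27 ft³.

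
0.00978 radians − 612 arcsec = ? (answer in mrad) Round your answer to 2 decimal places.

6.81 mrad

0.00978 rad = 9.78000 mrad and 612 arcsec = 2.96706 mrad.
9.78000 − 2.96706 ≈ 6.81 mrad.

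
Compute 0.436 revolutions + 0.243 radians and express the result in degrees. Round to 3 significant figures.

0.436 rev = 156.960 ° and 0.243 rad = 13.9229 °.
156.960 + 13.9229 ≈ 171 °.

171 °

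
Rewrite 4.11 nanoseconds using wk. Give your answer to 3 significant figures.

6.80 × 10^-15 weeks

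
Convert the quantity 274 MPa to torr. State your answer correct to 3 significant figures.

2.06 × 10^6 torr

1 megapascal = 7500.62 torr.
So 274 × 7500.62 ≈ 2.06 × 10^6 torr.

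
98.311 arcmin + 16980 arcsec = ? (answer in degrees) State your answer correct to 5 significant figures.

98.311 arcmin = 1.63852 ° and 16980 arcsec = 4.71667 °.
1.63852 + 4.71667 ≈ 6.3552 °.

6.3552 °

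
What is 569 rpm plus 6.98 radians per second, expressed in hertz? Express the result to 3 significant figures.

569 rpm = 9.48333 Hz and 6.98 rad/s = 1.11090 Hz.
9.48333 + 1.11090 ≈ 10.6 Hz.

10.6 Hz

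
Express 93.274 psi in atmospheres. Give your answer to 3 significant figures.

1 pound per square inch = 0.0680460 atmospheres.
Thus 93.274 × 0.0680460 ≈ 6.35 atm.

6.35 atm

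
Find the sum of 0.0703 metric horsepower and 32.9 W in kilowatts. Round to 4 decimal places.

0.0846 kW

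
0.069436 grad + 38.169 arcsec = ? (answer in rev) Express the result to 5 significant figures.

0.00020304 rev

0.069436 grad = 0.000173590 rev and 38.169 arcsec = 2.94514 × 10^-5 rev.
0.000173590 + 2.94514 × 10^-5 ≈ 0.00020304 rev.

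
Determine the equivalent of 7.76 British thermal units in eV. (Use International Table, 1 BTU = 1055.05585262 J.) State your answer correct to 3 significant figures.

1 BTU = 6.58514 × 10^21 eV.
7.76 × 6.58514 × 10^21 ≈ 5.11 × 10^22 eV.

5.11 × 10^22 eV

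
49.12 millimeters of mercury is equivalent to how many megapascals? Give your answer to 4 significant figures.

0.006549 MPa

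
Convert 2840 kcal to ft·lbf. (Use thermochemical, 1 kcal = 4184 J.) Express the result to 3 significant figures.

8.76e+6 foot-pounds

1 kcal = 3085.96 foot-pounds.
Thus 2840 × 3085.96 ≈ 8.76e+6 ft·lbf.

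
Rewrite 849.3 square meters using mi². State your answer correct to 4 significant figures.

1 square meter = 3.86102 × 10^-7 square miles.
Thus 849.3 × 3.86102 × 10^-7 ≈ 0.0003279 mi².

0.0003279 mi²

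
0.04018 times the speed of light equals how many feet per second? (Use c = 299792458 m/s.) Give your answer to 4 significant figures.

3.952e+7 feet per second

1 speed of light = 9.83571e+8 ft/s.
Thus 0.04018 × 9.83571e+8 ≈ 3.952e+7 ft/s.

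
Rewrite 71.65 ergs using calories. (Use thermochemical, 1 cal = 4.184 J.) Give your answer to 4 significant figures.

1.712 × 10^-6 calories

1 erg = 2.39006 × 10^-8 calories.
71.65 × 2.39006 × 10^-8 ≈ 1.712 × 10^-6 cal.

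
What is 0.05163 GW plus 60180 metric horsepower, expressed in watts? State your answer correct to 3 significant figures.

9.59e+7 watts

0.05163 GW = 5.16300e+7 W and 60180 PS = 4.42623e+7 W.
5.16300e+7 + 4.42623e+7 ≈ 9.59e+7 W.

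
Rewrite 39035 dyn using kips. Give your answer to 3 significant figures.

8.78e-5 kip

1 dyne = 2.24809e-9 kip.
39035 × 2.24809e-9 ≈ 8.78e-5 kip.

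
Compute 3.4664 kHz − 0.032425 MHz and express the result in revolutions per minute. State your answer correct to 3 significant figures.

-1.74e+6 rpm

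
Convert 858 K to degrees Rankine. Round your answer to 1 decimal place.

1544.4 degrees Rankine

°R = K × 9/5.
Applying the formula gives 1544.4 °R.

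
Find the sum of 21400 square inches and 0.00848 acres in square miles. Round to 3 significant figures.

1.86e-5 square miles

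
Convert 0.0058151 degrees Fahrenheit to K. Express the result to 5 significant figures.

K = (°F + 459.67) × 5/9.
Applying the formula gives 255.38 K.

255.38 kelvins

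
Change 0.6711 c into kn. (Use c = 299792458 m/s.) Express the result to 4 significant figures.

1 speed of light = 5.82750 × 10^8 kn.
Thus 0.6711 × 5.82750 × 10^8 ≈ 3.911 × 10^8 kn.

3.911 × 10^8 knots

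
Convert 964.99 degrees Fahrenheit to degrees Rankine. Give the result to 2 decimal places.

°R = °F + 459.67.
Applying the formula gives 1424.66 °R.

1424.66 degrees Rankine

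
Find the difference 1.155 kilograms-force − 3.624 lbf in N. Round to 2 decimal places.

1.155 kgf = 11.3267 N and 3.624 lbf = 16.1204 N.
11.3267 − 16.1204 ≈ -4.79 N.

-4.79 N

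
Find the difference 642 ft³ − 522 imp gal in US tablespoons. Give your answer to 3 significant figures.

1.07e+6 US tablespoons

642 ft³ = 1.22944e+6 US tbsp and 522 imp gal = 160485 US tbsp.
1.22944e+6 − 160485 ≈ 1.07e+6 US tbsp.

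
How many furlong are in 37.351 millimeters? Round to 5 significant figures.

0.00018567 furlong

1 millimeter = 4.97097 × 10^-6 furlongs.
Thus 37.351 × 4.97097 × 10^-6 ≈ 0.00018567 furlong.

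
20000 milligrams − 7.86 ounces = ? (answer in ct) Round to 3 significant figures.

-1010 ct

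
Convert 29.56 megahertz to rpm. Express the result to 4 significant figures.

1 megahertz = 6.00000e+7 rpm.
29.56 × 6.00000e+7 ≈ 1.774e+9 rpm.

1.774e+9 revolutions per minute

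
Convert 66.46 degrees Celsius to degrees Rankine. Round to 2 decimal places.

611.30 °R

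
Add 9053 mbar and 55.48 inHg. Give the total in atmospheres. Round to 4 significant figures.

9053 mbar = 8.93462 atm and 55.48 inHg = 1.85420 atm.
8.93462 + 1.85420 ≈ 10.79 atm.

10.79 atmospheres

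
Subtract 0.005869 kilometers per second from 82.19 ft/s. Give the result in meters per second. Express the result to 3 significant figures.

19.2 m/s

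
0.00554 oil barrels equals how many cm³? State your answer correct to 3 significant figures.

881 cm³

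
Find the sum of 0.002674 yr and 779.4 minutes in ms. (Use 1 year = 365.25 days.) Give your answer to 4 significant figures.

1.311e+8 milliseconds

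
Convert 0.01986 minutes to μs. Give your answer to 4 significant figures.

1 minute = 6.00000e+7 μs.
Then 0.01986 × 6.00000e+7 ≈ 1.192e+6 μs.

1.192e+6 microseconds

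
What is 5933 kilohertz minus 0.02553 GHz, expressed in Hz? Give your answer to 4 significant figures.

5933 kHz = 5.93300e+6 Hz and 0.02553 GHz = 2.55300e+7 Hz.
5.93300e+6 − 2.55300e+7 ≈ -1.960e+7 Hz.

-1.960e+7 hertz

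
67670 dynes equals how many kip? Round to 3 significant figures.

0.000152 kip

1 dyne = 2.24809e-9 kip.
67670 × 2.24809e-9 ≈ 0.000152 kip.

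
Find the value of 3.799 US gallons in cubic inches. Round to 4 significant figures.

877.6 cubic inches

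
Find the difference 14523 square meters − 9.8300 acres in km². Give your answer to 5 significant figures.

14523 m² = 0.0145230 km² and 9.8300 acre = 0.0397806 km².
0.0145230 − 0.0397806 ≈ -0.025258 km².

-0.025258 km²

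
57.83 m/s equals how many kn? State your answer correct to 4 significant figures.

112.4 knots

1 meter per second = 1.94384 knots.
So 57.83 × 1.94384 ≈ 112.4 kn.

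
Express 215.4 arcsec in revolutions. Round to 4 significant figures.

0.0001662 rev

1 arcsec = 7.71605e-7 rev.
So 215.4 × 7.71605e-7 ≈ 0.0001662 rev.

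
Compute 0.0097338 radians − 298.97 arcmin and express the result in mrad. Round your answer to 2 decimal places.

-77.23 milliradians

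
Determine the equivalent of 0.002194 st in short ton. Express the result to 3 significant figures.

1.54 × 10^-5 short ton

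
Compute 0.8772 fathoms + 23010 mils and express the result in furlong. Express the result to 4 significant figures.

0.01088 furlongs

0.8772 fathom = 0.00797455 furlong and 23010 mil = 0.00290530 furlong.
0.00797455 + 0.00290530 ≈ 0.01088 furlong.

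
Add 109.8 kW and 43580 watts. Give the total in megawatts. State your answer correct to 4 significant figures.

109.8 kW = 0.109800 MW and 43580 W = 0.0435800 MW.
0.109800 + 0.0435800 ≈ 0.1534 MW.

0.1534 megawatts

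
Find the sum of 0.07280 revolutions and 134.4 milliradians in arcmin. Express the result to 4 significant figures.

2035 arcmin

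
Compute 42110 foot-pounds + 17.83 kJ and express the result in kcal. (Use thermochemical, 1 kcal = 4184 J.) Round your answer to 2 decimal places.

42110 ft·lbf = 13.6457 kcal and 17.83 kJ = 4.26147 kcal.
13.6457 + 4.26147 ≈ 17.91 kcal.

17.91 kilocalories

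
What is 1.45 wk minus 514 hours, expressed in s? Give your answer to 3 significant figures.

1.45 wk = 876960 s and 514 h = 1.85040e+6 s.
876960 − 1.85040e+6 ≈ -973000 s.

-973000 s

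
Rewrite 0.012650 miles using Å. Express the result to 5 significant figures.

1 mile = 1.60934 × 10^13 angstroms.
0.012650 × 1.60934 × 10^13 ≈ 2.0358 × 10^11 Å.

2.0358 × 10^11 Å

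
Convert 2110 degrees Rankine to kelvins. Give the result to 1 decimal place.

1172.2 K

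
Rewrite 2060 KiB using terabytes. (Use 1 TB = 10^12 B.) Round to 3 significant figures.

1 KiB = 1.02400 × 10^-9 TB.
2060 × 1.02400 × 10^-9 ≈ 2.11 × 10^-6 TB.

2.11 × 10^-6 TB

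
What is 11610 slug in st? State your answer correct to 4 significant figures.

1 slug = 2.29815 st.
Then 11610 × 2.29815 ≈ 26680 st.

26680 st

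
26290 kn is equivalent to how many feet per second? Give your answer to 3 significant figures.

1 knot = 1.68781 ft/s.
Thus 26290 × 1.68781 ≈ 44400 ft/s.

44400 feet per second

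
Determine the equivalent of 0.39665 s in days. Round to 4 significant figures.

4.591 × 10^-6 days

1 second = 1.15741 × 10^-5 d.
So 0.39665 × 1.15741 × 10^-5 ≈ 4.591 × 10^-6 d.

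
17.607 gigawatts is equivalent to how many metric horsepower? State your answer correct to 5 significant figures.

2.3939 × 10^7 metric horsepower

1 gigawatt = 1.35962 × 10^6 metric horsepower.
So 17.607 × 1.35962 × 10^6 ≈ 2.3939 × 10^7 PS.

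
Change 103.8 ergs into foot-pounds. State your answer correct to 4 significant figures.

1 erg = 7.37562e-8 ft·lbf.
Then 103.8 × 7.37562e-8 ≈ 7.656e-6 ft·lbf.

7.656e-6 foot-pounds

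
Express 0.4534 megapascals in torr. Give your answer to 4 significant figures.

1 MPa = 7500.62 torr.
So 0.4534 × 7500.62 ≈ 3401 torr.

3401 torr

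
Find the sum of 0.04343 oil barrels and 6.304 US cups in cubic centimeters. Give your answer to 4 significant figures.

8396 cm³

0.04343 bbl = 6904.82 cm³ and 6.304 US cup = 1491.45 cm³.
6904.82 + 1491.45 ≈ 8396 cm³.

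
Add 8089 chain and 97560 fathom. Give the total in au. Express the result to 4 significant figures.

8089 chain = 1.08775e-6 au and 97560 fathom = 1.19265e-6 au.
1.08775e-6 + 1.19265e-6 ≈ 2.280e-6 au.

2.280e-6 au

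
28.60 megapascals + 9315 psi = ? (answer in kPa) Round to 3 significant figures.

92800 kPa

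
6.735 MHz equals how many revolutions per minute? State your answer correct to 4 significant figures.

4.041 × 10^8 rpm

1 megahertz = 6.00000 × 10^7 rpm.
Then 6.735 × 6.00000 × 10^7 ≈ 4.041 × 10^8 rpm.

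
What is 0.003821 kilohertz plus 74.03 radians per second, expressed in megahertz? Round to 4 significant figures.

1.560e-5 megahertz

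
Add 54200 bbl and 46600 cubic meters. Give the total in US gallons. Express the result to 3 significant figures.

1.46 × 10^7 US gallons

54200 bbl = 2.27640 × 10^6 US gal and 46600 m³ = 1.23104 × 10^7 US gal.
2.27640 × 10^6 + 1.23104 × 10^7 ≈ 1.46 × 10^7 US gal.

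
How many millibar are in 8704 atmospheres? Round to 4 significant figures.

8.819 × 10^6 mbar

1 atm = 1013.25 millibar.
So 8704 × 1013.25 ≈ 8.819 × 10^6 mbar.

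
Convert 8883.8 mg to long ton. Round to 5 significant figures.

1 milligram = 9.84207 × 10^-10 long tons.
Then 8883.8 × 9.84207 × 10^-10 ≈ 8.7435 × 10^-6 long ton.

8.7435 × 10^-6 long tons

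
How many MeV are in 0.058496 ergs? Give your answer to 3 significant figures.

1 erg = 624151 MeV.
Thus 0.058496 × 624151 ≈ 36500 MeV.

36500 MeV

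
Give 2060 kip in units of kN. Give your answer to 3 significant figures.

1 kip = 4.44822 kilonewtons.
So 2060 × 4.44822 ≈ 9160 kN.

9160 kilonewtons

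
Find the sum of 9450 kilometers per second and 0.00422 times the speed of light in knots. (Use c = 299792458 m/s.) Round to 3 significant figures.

2.08 × 10^7 kn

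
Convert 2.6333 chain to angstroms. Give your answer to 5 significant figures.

5.2974e+11 angstroms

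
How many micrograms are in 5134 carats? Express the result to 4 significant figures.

1 ct = 200000 μg.
So 5134 × 200000 ≈ 1.027 × 10^9 μg.

1.027 × 10^9 micrograms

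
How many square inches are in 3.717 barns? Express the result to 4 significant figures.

5.761e-25 in²

1 barn = 1.55000e-25 square inches.
So 3.717 × 1.55000e-25 ≈ 5.761e-25 in².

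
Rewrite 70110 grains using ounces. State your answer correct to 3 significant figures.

1 grain = 0.00228571 oz.
Then 70110 × 0.00228571 ≈ 160 oz.

160 oz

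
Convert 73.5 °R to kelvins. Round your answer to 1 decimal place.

40.8 K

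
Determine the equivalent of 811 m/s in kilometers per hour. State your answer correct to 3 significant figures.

1 meter per second = 3.60000 km/h.
Then 811 × 3.60000 ≈ 2920 km/h.

2920 kilometers per hour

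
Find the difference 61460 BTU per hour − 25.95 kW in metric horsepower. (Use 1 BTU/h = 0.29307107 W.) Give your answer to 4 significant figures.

-10.79 metric horsepower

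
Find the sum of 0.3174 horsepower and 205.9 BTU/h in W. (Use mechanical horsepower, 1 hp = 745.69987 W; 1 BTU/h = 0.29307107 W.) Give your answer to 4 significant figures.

297.0 W

0.3174 hp = 236.685 W and 205.9 BTU/h = 60.3433 W.
236.685 + 60.3433 ≈ 297.0 W.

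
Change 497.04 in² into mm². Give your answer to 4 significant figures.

320700 mm²

1 square inch = 645.160 square millimeters.
Then 497.04 × 645.160 ≈ 320700 mm².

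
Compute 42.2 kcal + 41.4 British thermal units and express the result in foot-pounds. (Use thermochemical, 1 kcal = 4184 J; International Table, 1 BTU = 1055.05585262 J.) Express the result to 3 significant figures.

42.2 kcal = 130228 ft·lbf and 41.4 BTU = 32216.2 ft·lbf.
130228 + 32216.2 ≈ 162000 ft·lbf.

162000 ft·lbf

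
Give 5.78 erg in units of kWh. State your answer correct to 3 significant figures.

1.61 × 10^-13 kilowatt-hours

1 erg = 2.77778 × 10^-14 kWh.
So 5.78 × 2.77778 × 10^-14 ≈ 1.61 × 10^-13 kWh.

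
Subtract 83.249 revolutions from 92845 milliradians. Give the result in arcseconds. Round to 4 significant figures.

-8.874e+7 arcsec

92845 mrad = 1.91507e+7 arcsec and 83.249 rev = 1.07891e+8 arcsec.
1.91507e+7 − 1.07891e+8 ≈ -8.874e+7 arcsec.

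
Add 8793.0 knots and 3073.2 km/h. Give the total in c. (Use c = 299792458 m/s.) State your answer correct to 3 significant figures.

1.79e-5 c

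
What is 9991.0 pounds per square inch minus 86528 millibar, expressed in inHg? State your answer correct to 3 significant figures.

9991.0 psi = 20341.9 inHg and 86528 mbar = 2555.17 inHg.
20341.9 − 2555.17 ≈ 17800 inHg.

17800 inHg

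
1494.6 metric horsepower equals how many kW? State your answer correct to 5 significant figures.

1099.3 kW

1 metric horsepower = 0.735499 kilowatts.
1494.6 × 0.735499 ≈ 1099.3 kW.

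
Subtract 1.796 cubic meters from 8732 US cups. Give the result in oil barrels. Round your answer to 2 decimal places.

8732 US cup = 12.9940 bbl and 1.796 m³ = 11.2965 bbl.
12.9940 − 11.2965 ≈ 1.70 bbl.

1.70 bbl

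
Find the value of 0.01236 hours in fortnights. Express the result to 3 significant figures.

3.68 × 10^-5 fortnight

1 h = 0.00297619 fortnight.
0.01236 × 0.00297619 ≈ 3.68 × 10^-5 fortnight.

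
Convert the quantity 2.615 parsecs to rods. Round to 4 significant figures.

1 pc = 6.13552 × 10^15 rod.
Thus 2.615 × 6.13552 × 10^15 ≈ 1.604 × 10^16 rod.

1.604 × 10^16 rods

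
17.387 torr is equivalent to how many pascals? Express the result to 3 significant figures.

1 torr = 133.322 pascals.
Thus 17.387 × 133.322 ≈ 2320 Pa.

2320 Pa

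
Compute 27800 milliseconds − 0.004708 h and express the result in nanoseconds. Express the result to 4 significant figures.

27800 ms = 2.78000 × 10^10 ns and 0.004708 h = 1.69488 × 10^10 ns.
2.78000 × 10^10 − 1.69488 × 10^10 ≈ 1.085 × 10^10 ns.

1.085 × 10^10 nanoseconds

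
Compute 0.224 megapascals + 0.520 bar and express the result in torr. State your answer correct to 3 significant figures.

2070 torr

0.224 MPa = 1680.14 torr and 0.520 bar = 390.032 torr.
1680.14 + 390.032 ≈ 2070 torr.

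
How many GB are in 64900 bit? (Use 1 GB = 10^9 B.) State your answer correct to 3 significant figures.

1 bit = 1.25000 × 10^-10 gigabytes.
Then 64900 × 1.25000 × 10^-10 ≈ 8.11 × 10^-6 GB.

8.11 × 10^-6 GB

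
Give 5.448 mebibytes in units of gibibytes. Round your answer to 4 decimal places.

1 MiB = 0.0009765625 GiB.
Then 5.448 × 0.0009765625 ≈ 0.0053 GiB.

0.0053 GiB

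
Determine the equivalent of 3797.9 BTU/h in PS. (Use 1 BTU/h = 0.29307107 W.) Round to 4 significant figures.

1.513 metric horsepower

1 BTU per hour = 0.000398466 PS.
3797.9 × 0.000398466 ≈ 1.513 PS.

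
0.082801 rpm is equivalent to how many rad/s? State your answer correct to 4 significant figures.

0.008671 rad/s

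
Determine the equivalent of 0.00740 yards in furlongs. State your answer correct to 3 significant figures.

3.36e-5 furlongs

1 yd = 0.00454545 furlong.
Then 0.00740 × 0.00454545 ≈ 3.36e-5 furlong.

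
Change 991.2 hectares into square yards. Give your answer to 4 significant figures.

1.185e+7 yd²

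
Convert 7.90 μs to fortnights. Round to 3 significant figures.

6.53 × 10^-12 fortnight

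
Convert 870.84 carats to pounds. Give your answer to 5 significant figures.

0.38397 lb

1 carat = 0.0004409245 pounds.
870.84 × 0.0004409245 ≈ 0.38397 lb.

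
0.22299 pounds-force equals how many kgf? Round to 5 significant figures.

0.10115 kgf

1 lbf = 0.453592 kilograms-force.
So 0.22299 × 0.453592 ≈ 0.10115 kgf.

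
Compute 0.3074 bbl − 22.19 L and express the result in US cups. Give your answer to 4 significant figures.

112.8 US cup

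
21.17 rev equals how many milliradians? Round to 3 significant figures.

133000 mrad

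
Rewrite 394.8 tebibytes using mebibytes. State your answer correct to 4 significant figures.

1 tebibyte = 1.04858e+6 mebibytes.
Thus 394.8 × 1.04858e+6 ≈ 4.140e+8 MiB.

4.140e+8 mebibytes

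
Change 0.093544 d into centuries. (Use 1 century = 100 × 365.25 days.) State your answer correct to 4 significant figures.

2.561 × 10^-6 centuries

1 day = 2.73785 × 10^-5 centuries.
Thus 0.093544 × 2.73785 × 10^-5 ≈ 2.561 × 10^-6 century.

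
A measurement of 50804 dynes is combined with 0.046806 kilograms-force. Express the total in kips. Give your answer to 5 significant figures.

50804 dyn = 0.000114212 kip and 0.046806 kgf = 0.000103190 kip.
0.000114212 + 0.000103190 ≈ 0.00021740 kip.

0.00021740 kip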